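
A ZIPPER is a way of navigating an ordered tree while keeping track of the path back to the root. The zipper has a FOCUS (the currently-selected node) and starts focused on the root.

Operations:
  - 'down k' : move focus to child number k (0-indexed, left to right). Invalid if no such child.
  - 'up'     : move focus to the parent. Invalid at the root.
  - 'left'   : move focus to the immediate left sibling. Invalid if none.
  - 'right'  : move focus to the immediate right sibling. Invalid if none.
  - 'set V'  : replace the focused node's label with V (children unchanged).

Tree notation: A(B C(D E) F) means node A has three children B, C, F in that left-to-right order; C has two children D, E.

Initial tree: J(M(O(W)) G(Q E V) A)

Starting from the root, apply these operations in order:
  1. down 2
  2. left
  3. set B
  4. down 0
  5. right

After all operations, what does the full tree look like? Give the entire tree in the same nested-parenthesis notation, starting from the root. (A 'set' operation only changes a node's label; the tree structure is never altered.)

Step 1 (down 2): focus=A path=2 depth=1 children=[] left=['M', 'G'] right=[] parent=J
Step 2 (left): focus=G path=1 depth=1 children=['Q', 'E', 'V'] left=['M'] right=['A'] parent=J
Step 3 (set B): focus=B path=1 depth=1 children=['Q', 'E', 'V'] left=['M'] right=['A'] parent=J
Step 4 (down 0): focus=Q path=1/0 depth=2 children=[] left=[] right=['E', 'V'] parent=B
Step 5 (right): focus=E path=1/1 depth=2 children=[] left=['Q'] right=['V'] parent=B

Answer: J(M(O(W)) B(Q E V) A)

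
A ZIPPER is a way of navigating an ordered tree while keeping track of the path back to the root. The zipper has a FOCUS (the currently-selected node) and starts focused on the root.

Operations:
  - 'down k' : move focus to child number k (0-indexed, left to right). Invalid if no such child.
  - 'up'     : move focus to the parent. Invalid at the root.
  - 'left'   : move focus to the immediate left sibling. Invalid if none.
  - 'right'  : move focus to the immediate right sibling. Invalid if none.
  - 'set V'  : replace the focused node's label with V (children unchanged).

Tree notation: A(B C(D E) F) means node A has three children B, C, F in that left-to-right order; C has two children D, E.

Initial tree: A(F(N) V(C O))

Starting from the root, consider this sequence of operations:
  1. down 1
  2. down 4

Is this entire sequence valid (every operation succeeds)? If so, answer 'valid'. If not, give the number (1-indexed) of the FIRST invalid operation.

Step 1 (down 1): focus=V path=1 depth=1 children=['C', 'O'] left=['F'] right=[] parent=A
Step 2 (down 4): INVALID

Answer: 2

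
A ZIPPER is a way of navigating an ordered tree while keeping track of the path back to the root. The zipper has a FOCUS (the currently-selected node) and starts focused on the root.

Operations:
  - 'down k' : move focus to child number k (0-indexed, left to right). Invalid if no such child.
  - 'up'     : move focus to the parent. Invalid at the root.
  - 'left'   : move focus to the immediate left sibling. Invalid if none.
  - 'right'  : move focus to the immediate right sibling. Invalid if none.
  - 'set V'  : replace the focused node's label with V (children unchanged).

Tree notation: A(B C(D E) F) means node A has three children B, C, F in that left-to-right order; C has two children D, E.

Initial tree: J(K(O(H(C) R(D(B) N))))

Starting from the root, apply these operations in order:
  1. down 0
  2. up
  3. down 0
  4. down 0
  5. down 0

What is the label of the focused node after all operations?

Step 1 (down 0): focus=K path=0 depth=1 children=['O'] left=[] right=[] parent=J
Step 2 (up): focus=J path=root depth=0 children=['K'] (at root)
Step 3 (down 0): focus=K path=0 depth=1 children=['O'] left=[] right=[] parent=J
Step 4 (down 0): focus=O path=0/0 depth=2 children=['H', 'R'] left=[] right=[] parent=K
Step 5 (down 0): focus=H path=0/0/0 depth=3 children=['C'] left=[] right=['R'] parent=O

Answer: H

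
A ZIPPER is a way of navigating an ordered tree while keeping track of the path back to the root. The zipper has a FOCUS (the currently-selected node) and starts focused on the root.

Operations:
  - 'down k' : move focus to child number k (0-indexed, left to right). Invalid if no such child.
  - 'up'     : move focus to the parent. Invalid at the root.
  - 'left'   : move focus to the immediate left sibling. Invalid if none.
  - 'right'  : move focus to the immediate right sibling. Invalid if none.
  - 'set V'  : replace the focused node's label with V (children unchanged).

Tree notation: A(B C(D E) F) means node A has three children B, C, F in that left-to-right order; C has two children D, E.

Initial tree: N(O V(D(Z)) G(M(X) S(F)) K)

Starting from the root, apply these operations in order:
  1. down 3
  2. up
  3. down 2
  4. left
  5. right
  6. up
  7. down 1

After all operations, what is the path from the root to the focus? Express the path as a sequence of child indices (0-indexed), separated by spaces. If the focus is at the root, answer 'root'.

Step 1 (down 3): focus=K path=3 depth=1 children=[] left=['O', 'V', 'G'] right=[] parent=N
Step 2 (up): focus=N path=root depth=0 children=['O', 'V', 'G', 'K'] (at root)
Step 3 (down 2): focus=G path=2 depth=1 children=['M', 'S'] left=['O', 'V'] right=['K'] parent=N
Step 4 (left): focus=V path=1 depth=1 children=['D'] left=['O'] right=['G', 'K'] parent=N
Step 5 (right): focus=G path=2 depth=1 children=['M', 'S'] left=['O', 'V'] right=['K'] parent=N
Step 6 (up): focus=N path=root depth=0 children=['O', 'V', 'G', 'K'] (at root)
Step 7 (down 1): focus=V path=1 depth=1 children=['D'] left=['O'] right=['G', 'K'] parent=N

Answer: 1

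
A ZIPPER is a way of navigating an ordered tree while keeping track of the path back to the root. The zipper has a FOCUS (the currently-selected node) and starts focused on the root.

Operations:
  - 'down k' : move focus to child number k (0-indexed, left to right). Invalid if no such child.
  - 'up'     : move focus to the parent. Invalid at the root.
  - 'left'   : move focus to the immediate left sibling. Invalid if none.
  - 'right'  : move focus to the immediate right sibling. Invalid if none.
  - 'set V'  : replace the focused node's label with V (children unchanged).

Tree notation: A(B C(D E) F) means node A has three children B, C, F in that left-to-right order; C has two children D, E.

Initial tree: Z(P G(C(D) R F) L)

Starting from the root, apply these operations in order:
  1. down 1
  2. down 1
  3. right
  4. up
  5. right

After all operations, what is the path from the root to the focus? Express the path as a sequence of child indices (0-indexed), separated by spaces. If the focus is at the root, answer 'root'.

Step 1 (down 1): focus=G path=1 depth=1 children=['C', 'R', 'F'] left=['P'] right=['L'] parent=Z
Step 2 (down 1): focus=R path=1/1 depth=2 children=[] left=['C'] right=['F'] parent=G
Step 3 (right): focus=F path=1/2 depth=2 children=[] left=['C', 'R'] right=[] parent=G
Step 4 (up): focus=G path=1 depth=1 children=['C', 'R', 'F'] left=['P'] right=['L'] parent=Z
Step 5 (right): focus=L path=2 depth=1 children=[] left=['P', 'G'] right=[] parent=Z

Answer: 2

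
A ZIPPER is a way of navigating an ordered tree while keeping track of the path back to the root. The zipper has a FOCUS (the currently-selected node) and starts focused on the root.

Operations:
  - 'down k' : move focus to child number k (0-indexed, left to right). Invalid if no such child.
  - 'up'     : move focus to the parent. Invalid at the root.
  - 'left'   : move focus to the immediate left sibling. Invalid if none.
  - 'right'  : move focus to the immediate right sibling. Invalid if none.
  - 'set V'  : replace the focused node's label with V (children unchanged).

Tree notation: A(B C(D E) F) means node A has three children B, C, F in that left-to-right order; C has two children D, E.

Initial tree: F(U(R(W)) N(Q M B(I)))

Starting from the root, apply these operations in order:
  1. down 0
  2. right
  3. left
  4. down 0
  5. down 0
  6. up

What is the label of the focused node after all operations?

Answer: R

Derivation:
Step 1 (down 0): focus=U path=0 depth=1 children=['R'] left=[] right=['N'] parent=F
Step 2 (right): focus=N path=1 depth=1 children=['Q', 'M', 'B'] left=['U'] right=[] parent=F
Step 3 (left): focus=U path=0 depth=1 children=['R'] left=[] right=['N'] parent=F
Step 4 (down 0): focus=R path=0/0 depth=2 children=['W'] left=[] right=[] parent=U
Step 5 (down 0): focus=W path=0/0/0 depth=3 children=[] left=[] right=[] parent=R
Step 6 (up): focus=R path=0/0 depth=2 children=['W'] left=[] right=[] parent=U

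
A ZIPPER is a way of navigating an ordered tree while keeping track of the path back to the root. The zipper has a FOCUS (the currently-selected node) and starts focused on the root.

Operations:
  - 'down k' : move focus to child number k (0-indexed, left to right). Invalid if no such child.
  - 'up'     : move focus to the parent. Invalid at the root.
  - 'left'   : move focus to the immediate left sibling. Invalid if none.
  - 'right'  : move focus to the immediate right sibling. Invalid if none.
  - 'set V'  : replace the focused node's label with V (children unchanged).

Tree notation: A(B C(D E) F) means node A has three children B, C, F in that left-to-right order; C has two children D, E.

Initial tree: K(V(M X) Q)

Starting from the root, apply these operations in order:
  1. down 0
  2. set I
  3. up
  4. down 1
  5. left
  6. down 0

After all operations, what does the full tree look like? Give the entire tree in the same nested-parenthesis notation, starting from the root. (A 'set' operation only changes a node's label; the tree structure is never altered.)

Answer: K(I(M X) Q)

Derivation:
Step 1 (down 0): focus=V path=0 depth=1 children=['M', 'X'] left=[] right=['Q'] parent=K
Step 2 (set I): focus=I path=0 depth=1 children=['M', 'X'] left=[] right=['Q'] parent=K
Step 3 (up): focus=K path=root depth=0 children=['I', 'Q'] (at root)
Step 4 (down 1): focus=Q path=1 depth=1 children=[] left=['I'] right=[] parent=K
Step 5 (left): focus=I path=0 depth=1 children=['M', 'X'] left=[] right=['Q'] parent=K
Step 6 (down 0): focus=M path=0/0 depth=2 children=[] left=[] right=['X'] parent=I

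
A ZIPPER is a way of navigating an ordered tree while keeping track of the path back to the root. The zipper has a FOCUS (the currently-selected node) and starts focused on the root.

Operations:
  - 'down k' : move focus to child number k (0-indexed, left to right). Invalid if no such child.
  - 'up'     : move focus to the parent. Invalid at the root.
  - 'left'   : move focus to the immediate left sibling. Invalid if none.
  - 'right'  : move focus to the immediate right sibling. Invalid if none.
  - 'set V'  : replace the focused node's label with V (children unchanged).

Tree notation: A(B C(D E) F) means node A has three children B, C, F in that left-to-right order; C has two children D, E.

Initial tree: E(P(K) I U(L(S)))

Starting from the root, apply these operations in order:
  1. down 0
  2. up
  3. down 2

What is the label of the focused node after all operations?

Answer: U

Derivation:
Step 1 (down 0): focus=P path=0 depth=1 children=['K'] left=[] right=['I', 'U'] parent=E
Step 2 (up): focus=E path=root depth=0 children=['P', 'I', 'U'] (at root)
Step 3 (down 2): focus=U path=2 depth=1 children=['L'] left=['P', 'I'] right=[] parent=E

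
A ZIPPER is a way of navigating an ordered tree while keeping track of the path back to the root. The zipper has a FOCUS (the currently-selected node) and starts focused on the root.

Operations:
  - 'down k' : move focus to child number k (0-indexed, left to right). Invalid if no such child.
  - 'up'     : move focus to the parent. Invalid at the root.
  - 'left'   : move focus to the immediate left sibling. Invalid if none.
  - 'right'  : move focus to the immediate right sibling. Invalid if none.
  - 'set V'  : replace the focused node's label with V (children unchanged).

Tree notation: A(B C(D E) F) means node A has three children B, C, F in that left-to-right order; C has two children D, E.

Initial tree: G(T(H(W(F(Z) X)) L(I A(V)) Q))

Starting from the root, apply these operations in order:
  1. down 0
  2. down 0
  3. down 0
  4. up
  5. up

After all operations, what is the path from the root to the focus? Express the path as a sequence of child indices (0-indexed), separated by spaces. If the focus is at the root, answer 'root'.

Answer: 0

Derivation:
Step 1 (down 0): focus=T path=0 depth=1 children=['H', 'L', 'Q'] left=[] right=[] parent=G
Step 2 (down 0): focus=H path=0/0 depth=2 children=['W'] left=[] right=['L', 'Q'] parent=T
Step 3 (down 0): focus=W path=0/0/0 depth=3 children=['F', 'X'] left=[] right=[] parent=H
Step 4 (up): focus=H path=0/0 depth=2 children=['W'] left=[] right=['L', 'Q'] parent=T
Step 5 (up): focus=T path=0 depth=1 children=['H', 'L', 'Q'] left=[] right=[] parent=G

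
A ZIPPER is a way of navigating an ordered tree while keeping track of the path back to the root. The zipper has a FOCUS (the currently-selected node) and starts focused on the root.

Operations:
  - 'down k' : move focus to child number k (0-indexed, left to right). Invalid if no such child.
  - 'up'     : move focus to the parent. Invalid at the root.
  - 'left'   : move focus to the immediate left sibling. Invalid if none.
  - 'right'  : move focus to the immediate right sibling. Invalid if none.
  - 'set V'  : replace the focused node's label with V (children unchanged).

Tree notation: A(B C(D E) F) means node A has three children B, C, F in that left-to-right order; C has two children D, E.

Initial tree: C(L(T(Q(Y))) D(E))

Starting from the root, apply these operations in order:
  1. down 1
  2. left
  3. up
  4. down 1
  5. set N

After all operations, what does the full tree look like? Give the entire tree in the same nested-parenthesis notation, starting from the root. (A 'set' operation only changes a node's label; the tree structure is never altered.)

Answer: C(L(T(Q(Y))) N(E))

Derivation:
Step 1 (down 1): focus=D path=1 depth=1 children=['E'] left=['L'] right=[] parent=C
Step 2 (left): focus=L path=0 depth=1 children=['T'] left=[] right=['D'] parent=C
Step 3 (up): focus=C path=root depth=0 children=['L', 'D'] (at root)
Step 4 (down 1): focus=D path=1 depth=1 children=['E'] left=['L'] right=[] parent=C
Step 5 (set N): focus=N path=1 depth=1 children=['E'] left=['L'] right=[] parent=C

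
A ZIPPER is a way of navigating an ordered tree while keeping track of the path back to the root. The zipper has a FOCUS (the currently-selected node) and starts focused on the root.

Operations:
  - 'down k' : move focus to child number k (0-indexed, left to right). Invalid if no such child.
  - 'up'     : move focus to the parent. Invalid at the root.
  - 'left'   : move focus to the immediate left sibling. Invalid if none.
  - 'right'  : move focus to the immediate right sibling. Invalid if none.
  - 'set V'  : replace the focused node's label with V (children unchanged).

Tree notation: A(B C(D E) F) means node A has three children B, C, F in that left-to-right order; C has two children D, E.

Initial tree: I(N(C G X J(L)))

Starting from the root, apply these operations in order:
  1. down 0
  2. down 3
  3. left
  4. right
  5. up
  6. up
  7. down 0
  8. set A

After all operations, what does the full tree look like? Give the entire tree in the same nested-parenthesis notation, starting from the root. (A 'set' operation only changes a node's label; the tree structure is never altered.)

Answer: I(A(C G X J(L)))

Derivation:
Step 1 (down 0): focus=N path=0 depth=1 children=['C', 'G', 'X', 'J'] left=[] right=[] parent=I
Step 2 (down 3): focus=J path=0/3 depth=2 children=['L'] left=['C', 'G', 'X'] right=[] parent=N
Step 3 (left): focus=X path=0/2 depth=2 children=[] left=['C', 'G'] right=['J'] parent=N
Step 4 (right): focus=J path=0/3 depth=2 children=['L'] left=['C', 'G', 'X'] right=[] parent=N
Step 5 (up): focus=N path=0 depth=1 children=['C', 'G', 'X', 'J'] left=[] right=[] parent=I
Step 6 (up): focus=I path=root depth=0 children=['N'] (at root)
Step 7 (down 0): focus=N path=0 depth=1 children=['C', 'G', 'X', 'J'] left=[] right=[] parent=I
Step 8 (set A): focus=A path=0 depth=1 children=['C', 'G', 'X', 'J'] left=[] right=[] parent=I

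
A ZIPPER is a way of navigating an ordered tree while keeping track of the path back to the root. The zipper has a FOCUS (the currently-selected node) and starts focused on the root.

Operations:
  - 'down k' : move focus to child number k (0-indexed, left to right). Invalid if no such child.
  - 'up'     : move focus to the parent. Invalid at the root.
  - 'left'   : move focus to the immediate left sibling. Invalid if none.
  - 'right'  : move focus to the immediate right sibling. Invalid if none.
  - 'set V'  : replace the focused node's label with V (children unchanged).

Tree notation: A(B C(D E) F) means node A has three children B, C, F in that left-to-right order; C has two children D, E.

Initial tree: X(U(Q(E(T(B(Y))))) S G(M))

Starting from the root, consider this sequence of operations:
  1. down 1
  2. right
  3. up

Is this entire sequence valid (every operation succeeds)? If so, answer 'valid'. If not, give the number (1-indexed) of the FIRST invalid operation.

Answer: valid

Derivation:
Step 1 (down 1): focus=S path=1 depth=1 children=[] left=['U'] right=['G'] parent=X
Step 2 (right): focus=G path=2 depth=1 children=['M'] left=['U', 'S'] right=[] parent=X
Step 3 (up): focus=X path=root depth=0 children=['U', 'S', 'G'] (at root)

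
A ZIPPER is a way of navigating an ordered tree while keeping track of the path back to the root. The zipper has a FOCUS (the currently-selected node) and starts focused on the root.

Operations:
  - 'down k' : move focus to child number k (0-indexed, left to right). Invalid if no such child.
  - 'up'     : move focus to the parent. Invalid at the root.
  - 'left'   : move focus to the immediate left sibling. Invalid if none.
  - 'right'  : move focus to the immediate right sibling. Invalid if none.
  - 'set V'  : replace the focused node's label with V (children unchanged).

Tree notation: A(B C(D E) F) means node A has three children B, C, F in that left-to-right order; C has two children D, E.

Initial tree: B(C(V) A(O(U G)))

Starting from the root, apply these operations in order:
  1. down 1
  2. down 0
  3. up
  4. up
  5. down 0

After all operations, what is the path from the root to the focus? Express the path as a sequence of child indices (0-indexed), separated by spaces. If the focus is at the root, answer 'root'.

Step 1 (down 1): focus=A path=1 depth=1 children=['O'] left=['C'] right=[] parent=B
Step 2 (down 0): focus=O path=1/0 depth=2 children=['U', 'G'] left=[] right=[] parent=A
Step 3 (up): focus=A path=1 depth=1 children=['O'] left=['C'] right=[] parent=B
Step 4 (up): focus=B path=root depth=0 children=['C', 'A'] (at root)
Step 5 (down 0): focus=C path=0 depth=1 children=['V'] left=[] right=['A'] parent=B

Answer: 0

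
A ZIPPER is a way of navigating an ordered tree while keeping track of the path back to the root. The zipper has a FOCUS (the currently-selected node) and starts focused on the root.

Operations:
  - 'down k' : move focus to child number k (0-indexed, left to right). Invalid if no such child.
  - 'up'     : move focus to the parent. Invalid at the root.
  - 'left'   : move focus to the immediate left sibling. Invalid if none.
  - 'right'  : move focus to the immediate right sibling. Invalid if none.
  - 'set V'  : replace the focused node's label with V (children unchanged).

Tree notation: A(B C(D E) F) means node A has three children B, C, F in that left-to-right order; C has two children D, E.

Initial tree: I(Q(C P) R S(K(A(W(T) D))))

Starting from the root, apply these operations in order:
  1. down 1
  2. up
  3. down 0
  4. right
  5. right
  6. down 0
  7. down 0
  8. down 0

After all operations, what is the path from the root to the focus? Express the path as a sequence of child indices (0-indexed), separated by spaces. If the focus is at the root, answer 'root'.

Step 1 (down 1): focus=R path=1 depth=1 children=[] left=['Q'] right=['S'] parent=I
Step 2 (up): focus=I path=root depth=0 children=['Q', 'R', 'S'] (at root)
Step 3 (down 0): focus=Q path=0 depth=1 children=['C', 'P'] left=[] right=['R', 'S'] parent=I
Step 4 (right): focus=R path=1 depth=1 children=[] left=['Q'] right=['S'] parent=I
Step 5 (right): focus=S path=2 depth=1 children=['K'] left=['Q', 'R'] right=[] parent=I
Step 6 (down 0): focus=K path=2/0 depth=2 children=['A'] left=[] right=[] parent=S
Step 7 (down 0): focus=A path=2/0/0 depth=3 children=['W', 'D'] left=[] right=[] parent=K
Step 8 (down 0): focus=W path=2/0/0/0 depth=4 children=['T'] left=[] right=['D'] parent=A

Answer: 2 0 0 0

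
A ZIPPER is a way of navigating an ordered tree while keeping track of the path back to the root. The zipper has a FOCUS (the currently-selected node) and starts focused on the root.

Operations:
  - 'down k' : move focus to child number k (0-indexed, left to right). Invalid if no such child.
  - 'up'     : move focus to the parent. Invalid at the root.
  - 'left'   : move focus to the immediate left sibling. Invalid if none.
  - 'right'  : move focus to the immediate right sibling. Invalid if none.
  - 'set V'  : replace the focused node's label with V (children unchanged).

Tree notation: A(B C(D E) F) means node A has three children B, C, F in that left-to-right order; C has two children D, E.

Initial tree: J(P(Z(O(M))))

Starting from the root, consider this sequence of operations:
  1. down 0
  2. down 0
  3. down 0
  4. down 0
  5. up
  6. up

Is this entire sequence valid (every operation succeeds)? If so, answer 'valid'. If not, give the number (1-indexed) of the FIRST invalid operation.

Answer: valid

Derivation:
Step 1 (down 0): focus=P path=0 depth=1 children=['Z'] left=[] right=[] parent=J
Step 2 (down 0): focus=Z path=0/0 depth=2 children=['O'] left=[] right=[] parent=P
Step 3 (down 0): focus=O path=0/0/0 depth=3 children=['M'] left=[] right=[] parent=Z
Step 4 (down 0): focus=M path=0/0/0/0 depth=4 children=[] left=[] right=[] parent=O
Step 5 (up): focus=O path=0/0/0 depth=3 children=['M'] left=[] right=[] parent=Z
Step 6 (up): focus=Z path=0/0 depth=2 children=['O'] left=[] right=[] parent=P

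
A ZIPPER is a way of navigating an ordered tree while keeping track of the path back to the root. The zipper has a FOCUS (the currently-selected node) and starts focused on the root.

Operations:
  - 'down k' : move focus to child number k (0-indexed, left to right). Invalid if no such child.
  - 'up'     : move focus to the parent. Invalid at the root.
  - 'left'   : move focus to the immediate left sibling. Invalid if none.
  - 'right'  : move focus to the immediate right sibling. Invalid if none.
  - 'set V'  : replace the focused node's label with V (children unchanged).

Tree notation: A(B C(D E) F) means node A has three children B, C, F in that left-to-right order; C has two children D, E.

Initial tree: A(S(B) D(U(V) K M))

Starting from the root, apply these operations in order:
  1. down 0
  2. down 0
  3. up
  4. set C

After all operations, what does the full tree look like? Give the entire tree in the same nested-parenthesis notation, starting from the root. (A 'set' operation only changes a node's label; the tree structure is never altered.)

Answer: A(C(B) D(U(V) K M))

Derivation:
Step 1 (down 0): focus=S path=0 depth=1 children=['B'] left=[] right=['D'] parent=A
Step 2 (down 0): focus=B path=0/0 depth=2 children=[] left=[] right=[] parent=S
Step 3 (up): focus=S path=0 depth=1 children=['B'] left=[] right=['D'] parent=A
Step 4 (set C): focus=C path=0 depth=1 children=['B'] left=[] right=['D'] parent=A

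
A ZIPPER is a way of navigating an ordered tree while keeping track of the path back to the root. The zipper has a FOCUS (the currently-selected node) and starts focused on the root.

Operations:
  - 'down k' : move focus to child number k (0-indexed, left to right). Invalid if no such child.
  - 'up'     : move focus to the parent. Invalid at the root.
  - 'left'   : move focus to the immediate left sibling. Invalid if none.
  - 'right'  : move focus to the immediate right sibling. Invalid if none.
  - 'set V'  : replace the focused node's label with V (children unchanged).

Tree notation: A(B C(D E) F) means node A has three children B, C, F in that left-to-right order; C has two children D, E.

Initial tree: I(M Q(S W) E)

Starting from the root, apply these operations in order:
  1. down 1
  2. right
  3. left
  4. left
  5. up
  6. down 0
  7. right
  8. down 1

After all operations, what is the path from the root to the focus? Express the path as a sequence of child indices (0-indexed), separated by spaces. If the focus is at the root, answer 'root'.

Step 1 (down 1): focus=Q path=1 depth=1 children=['S', 'W'] left=['M'] right=['E'] parent=I
Step 2 (right): focus=E path=2 depth=1 children=[] left=['M', 'Q'] right=[] parent=I
Step 3 (left): focus=Q path=1 depth=1 children=['S', 'W'] left=['M'] right=['E'] parent=I
Step 4 (left): focus=M path=0 depth=1 children=[] left=[] right=['Q', 'E'] parent=I
Step 5 (up): focus=I path=root depth=0 children=['M', 'Q', 'E'] (at root)
Step 6 (down 0): focus=M path=0 depth=1 children=[] left=[] right=['Q', 'E'] parent=I
Step 7 (right): focus=Q path=1 depth=1 children=['S', 'W'] left=['M'] right=['E'] parent=I
Step 8 (down 1): focus=W path=1/1 depth=2 children=[] left=['S'] right=[] parent=Q

Answer: 1 1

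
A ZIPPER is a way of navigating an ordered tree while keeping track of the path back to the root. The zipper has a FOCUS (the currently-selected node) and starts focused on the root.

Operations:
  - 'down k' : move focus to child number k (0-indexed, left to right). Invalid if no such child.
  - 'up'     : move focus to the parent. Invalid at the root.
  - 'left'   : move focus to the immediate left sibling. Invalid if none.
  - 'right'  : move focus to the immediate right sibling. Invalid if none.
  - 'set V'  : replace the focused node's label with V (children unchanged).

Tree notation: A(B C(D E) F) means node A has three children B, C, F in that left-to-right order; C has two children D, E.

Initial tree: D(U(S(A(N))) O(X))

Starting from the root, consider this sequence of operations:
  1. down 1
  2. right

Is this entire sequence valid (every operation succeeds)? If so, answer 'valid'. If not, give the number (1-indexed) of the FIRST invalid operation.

Step 1 (down 1): focus=O path=1 depth=1 children=['X'] left=['U'] right=[] parent=D
Step 2 (right): INVALID

Answer: 2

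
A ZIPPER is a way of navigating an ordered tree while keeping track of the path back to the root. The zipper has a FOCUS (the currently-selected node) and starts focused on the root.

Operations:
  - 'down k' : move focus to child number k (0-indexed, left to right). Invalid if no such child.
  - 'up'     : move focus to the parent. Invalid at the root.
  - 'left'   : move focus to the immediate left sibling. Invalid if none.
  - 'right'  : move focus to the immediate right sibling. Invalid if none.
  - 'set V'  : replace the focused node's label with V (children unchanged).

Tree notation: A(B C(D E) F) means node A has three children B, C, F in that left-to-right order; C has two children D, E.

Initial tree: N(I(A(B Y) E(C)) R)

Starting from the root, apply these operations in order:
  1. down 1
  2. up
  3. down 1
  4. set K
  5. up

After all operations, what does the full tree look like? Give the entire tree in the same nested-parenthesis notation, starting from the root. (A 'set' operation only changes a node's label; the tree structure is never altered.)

Step 1 (down 1): focus=R path=1 depth=1 children=[] left=['I'] right=[] parent=N
Step 2 (up): focus=N path=root depth=0 children=['I', 'R'] (at root)
Step 3 (down 1): focus=R path=1 depth=1 children=[] left=['I'] right=[] parent=N
Step 4 (set K): focus=K path=1 depth=1 children=[] left=['I'] right=[] parent=N
Step 5 (up): focus=N path=root depth=0 children=['I', 'K'] (at root)

Answer: N(I(A(B Y) E(C)) K)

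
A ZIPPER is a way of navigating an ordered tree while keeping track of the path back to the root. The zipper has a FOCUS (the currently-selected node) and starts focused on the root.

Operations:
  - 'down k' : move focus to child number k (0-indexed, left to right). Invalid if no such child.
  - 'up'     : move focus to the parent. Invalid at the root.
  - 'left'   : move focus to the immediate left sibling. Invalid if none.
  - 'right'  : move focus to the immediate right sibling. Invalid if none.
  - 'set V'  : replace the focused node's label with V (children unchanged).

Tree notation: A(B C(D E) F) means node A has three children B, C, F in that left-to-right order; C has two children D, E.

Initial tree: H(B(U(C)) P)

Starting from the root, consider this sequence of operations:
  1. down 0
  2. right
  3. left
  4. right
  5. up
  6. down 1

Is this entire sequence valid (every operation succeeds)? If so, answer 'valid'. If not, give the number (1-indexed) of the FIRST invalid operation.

Step 1 (down 0): focus=B path=0 depth=1 children=['U'] left=[] right=['P'] parent=H
Step 2 (right): focus=P path=1 depth=1 children=[] left=['B'] right=[] parent=H
Step 3 (left): focus=B path=0 depth=1 children=['U'] left=[] right=['P'] parent=H
Step 4 (right): focus=P path=1 depth=1 children=[] left=['B'] right=[] parent=H
Step 5 (up): focus=H path=root depth=0 children=['B', 'P'] (at root)
Step 6 (down 1): focus=P path=1 depth=1 children=[] left=['B'] right=[] parent=H

Answer: valid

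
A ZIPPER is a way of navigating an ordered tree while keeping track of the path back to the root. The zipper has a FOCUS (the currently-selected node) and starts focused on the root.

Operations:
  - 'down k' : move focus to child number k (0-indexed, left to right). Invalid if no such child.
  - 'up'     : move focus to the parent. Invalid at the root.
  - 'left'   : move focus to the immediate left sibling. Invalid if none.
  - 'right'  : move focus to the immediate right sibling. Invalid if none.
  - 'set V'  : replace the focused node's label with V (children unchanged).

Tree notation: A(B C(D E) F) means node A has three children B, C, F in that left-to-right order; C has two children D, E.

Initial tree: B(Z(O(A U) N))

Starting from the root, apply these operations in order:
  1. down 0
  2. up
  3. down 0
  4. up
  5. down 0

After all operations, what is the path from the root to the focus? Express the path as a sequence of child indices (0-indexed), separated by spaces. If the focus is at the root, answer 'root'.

Answer: 0

Derivation:
Step 1 (down 0): focus=Z path=0 depth=1 children=['O', 'N'] left=[] right=[] parent=B
Step 2 (up): focus=B path=root depth=0 children=['Z'] (at root)
Step 3 (down 0): focus=Z path=0 depth=1 children=['O', 'N'] left=[] right=[] parent=B
Step 4 (up): focus=B path=root depth=0 children=['Z'] (at root)
Step 5 (down 0): focus=Z path=0 depth=1 children=['O', 'N'] left=[] right=[] parent=B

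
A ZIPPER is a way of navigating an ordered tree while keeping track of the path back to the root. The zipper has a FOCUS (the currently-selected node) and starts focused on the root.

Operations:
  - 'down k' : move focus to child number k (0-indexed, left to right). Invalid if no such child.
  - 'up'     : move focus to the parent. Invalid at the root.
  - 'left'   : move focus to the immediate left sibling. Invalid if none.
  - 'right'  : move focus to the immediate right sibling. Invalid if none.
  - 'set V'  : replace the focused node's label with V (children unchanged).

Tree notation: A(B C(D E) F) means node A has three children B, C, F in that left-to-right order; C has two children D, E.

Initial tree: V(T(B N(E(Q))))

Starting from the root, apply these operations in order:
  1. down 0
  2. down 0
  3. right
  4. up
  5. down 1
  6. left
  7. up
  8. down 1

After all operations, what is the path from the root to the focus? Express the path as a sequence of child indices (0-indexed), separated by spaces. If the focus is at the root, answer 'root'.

Step 1 (down 0): focus=T path=0 depth=1 children=['B', 'N'] left=[] right=[] parent=V
Step 2 (down 0): focus=B path=0/0 depth=2 children=[] left=[] right=['N'] parent=T
Step 3 (right): focus=N path=0/1 depth=2 children=['E'] left=['B'] right=[] parent=T
Step 4 (up): focus=T path=0 depth=1 children=['B', 'N'] left=[] right=[] parent=V
Step 5 (down 1): focus=N path=0/1 depth=2 children=['E'] left=['B'] right=[] parent=T
Step 6 (left): focus=B path=0/0 depth=2 children=[] left=[] right=['N'] parent=T
Step 7 (up): focus=T path=0 depth=1 children=['B', 'N'] left=[] right=[] parent=V
Step 8 (down 1): focus=N path=0/1 depth=2 children=['E'] left=['B'] right=[] parent=T

Answer: 0 1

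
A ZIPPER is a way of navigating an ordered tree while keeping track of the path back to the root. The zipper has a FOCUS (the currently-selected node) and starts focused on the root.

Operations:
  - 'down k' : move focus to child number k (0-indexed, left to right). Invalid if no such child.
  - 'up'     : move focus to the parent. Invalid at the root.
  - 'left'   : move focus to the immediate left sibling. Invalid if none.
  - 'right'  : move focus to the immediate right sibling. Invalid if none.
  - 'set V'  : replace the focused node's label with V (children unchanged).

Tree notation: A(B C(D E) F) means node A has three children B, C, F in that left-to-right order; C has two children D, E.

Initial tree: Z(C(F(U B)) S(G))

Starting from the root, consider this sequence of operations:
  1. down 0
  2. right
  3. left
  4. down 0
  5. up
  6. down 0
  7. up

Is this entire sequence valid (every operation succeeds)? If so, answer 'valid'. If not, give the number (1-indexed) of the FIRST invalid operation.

Answer: valid

Derivation:
Step 1 (down 0): focus=C path=0 depth=1 children=['F'] left=[] right=['S'] parent=Z
Step 2 (right): focus=S path=1 depth=1 children=['G'] left=['C'] right=[] parent=Z
Step 3 (left): focus=C path=0 depth=1 children=['F'] left=[] right=['S'] parent=Z
Step 4 (down 0): focus=F path=0/0 depth=2 children=['U', 'B'] left=[] right=[] parent=C
Step 5 (up): focus=C path=0 depth=1 children=['F'] left=[] right=['S'] parent=Z
Step 6 (down 0): focus=F path=0/0 depth=2 children=['U', 'B'] left=[] right=[] parent=C
Step 7 (up): focus=C path=0 depth=1 children=['F'] left=[] right=['S'] parent=Z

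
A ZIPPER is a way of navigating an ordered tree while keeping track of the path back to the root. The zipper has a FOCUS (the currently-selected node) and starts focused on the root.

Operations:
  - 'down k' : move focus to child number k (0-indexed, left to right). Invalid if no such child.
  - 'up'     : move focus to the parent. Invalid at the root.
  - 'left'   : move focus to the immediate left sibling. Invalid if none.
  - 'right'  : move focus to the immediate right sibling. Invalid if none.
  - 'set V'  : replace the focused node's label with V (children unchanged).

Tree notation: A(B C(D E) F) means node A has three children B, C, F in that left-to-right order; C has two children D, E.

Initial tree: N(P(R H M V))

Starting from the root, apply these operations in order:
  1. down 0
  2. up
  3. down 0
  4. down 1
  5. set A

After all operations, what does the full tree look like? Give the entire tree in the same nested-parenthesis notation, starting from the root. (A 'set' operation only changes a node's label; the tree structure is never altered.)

Answer: N(P(R A M V))

Derivation:
Step 1 (down 0): focus=P path=0 depth=1 children=['R', 'H', 'M', 'V'] left=[] right=[] parent=N
Step 2 (up): focus=N path=root depth=0 children=['P'] (at root)
Step 3 (down 0): focus=P path=0 depth=1 children=['R', 'H', 'M', 'V'] left=[] right=[] parent=N
Step 4 (down 1): focus=H path=0/1 depth=2 children=[] left=['R'] right=['M', 'V'] parent=P
Step 5 (set A): focus=A path=0/1 depth=2 children=[] left=['R'] right=['M', 'V'] parent=P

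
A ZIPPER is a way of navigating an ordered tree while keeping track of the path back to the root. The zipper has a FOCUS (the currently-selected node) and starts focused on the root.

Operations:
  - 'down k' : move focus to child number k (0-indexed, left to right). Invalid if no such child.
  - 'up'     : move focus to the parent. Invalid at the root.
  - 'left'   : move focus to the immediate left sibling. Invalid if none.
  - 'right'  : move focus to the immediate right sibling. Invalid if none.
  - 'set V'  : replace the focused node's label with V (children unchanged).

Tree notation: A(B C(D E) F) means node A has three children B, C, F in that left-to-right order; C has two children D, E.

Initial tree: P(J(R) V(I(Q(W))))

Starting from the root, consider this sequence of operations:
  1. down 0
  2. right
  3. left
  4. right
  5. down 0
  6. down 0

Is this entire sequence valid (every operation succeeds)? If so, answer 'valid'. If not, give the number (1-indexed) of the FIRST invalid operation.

Step 1 (down 0): focus=J path=0 depth=1 children=['R'] left=[] right=['V'] parent=P
Step 2 (right): focus=V path=1 depth=1 children=['I'] left=['J'] right=[] parent=P
Step 3 (left): focus=J path=0 depth=1 children=['R'] left=[] right=['V'] parent=P
Step 4 (right): focus=V path=1 depth=1 children=['I'] left=['J'] right=[] parent=P
Step 5 (down 0): focus=I path=1/0 depth=2 children=['Q'] left=[] right=[] parent=V
Step 6 (down 0): focus=Q path=1/0/0 depth=3 children=['W'] left=[] right=[] parent=I

Answer: valid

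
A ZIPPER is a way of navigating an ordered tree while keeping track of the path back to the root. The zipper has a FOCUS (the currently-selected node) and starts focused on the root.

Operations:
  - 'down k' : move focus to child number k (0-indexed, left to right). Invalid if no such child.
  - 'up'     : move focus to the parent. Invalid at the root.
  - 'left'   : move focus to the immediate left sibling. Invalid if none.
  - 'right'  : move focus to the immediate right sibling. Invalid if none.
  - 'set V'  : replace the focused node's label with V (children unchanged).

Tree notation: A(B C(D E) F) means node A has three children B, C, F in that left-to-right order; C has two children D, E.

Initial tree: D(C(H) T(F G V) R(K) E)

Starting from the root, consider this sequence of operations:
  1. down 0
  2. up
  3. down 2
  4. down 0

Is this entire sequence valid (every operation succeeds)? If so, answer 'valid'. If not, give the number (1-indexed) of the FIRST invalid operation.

Step 1 (down 0): focus=C path=0 depth=1 children=['H'] left=[] right=['T', 'R', 'E'] parent=D
Step 2 (up): focus=D path=root depth=0 children=['C', 'T', 'R', 'E'] (at root)
Step 3 (down 2): focus=R path=2 depth=1 children=['K'] left=['C', 'T'] right=['E'] parent=D
Step 4 (down 0): focus=K path=2/0 depth=2 children=[] left=[] right=[] parent=R

Answer: valid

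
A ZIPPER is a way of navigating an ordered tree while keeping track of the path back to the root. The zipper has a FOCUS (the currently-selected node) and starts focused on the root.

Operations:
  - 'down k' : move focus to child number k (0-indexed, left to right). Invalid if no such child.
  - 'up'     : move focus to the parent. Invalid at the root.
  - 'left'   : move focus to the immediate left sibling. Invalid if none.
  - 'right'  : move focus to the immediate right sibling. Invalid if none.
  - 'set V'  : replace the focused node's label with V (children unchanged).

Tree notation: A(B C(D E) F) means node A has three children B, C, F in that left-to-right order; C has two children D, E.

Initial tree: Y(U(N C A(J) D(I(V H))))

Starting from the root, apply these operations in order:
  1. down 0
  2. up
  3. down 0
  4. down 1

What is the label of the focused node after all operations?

Step 1 (down 0): focus=U path=0 depth=1 children=['N', 'C', 'A', 'D'] left=[] right=[] parent=Y
Step 2 (up): focus=Y path=root depth=0 children=['U'] (at root)
Step 3 (down 0): focus=U path=0 depth=1 children=['N', 'C', 'A', 'D'] left=[] right=[] parent=Y
Step 4 (down 1): focus=C path=0/1 depth=2 children=[] left=['N'] right=['A', 'D'] parent=U

Answer: C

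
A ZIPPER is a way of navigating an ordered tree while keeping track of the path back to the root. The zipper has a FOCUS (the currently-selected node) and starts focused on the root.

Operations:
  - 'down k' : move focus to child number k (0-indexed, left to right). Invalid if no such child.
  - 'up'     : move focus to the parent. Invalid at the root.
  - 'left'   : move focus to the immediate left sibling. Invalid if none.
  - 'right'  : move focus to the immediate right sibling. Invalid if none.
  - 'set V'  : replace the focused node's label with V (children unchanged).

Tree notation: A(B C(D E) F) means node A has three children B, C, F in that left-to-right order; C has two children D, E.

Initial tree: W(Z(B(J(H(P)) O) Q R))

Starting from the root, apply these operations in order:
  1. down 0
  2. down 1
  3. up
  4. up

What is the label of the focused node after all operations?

Step 1 (down 0): focus=Z path=0 depth=1 children=['B', 'Q', 'R'] left=[] right=[] parent=W
Step 2 (down 1): focus=Q path=0/1 depth=2 children=[] left=['B'] right=['R'] parent=Z
Step 3 (up): focus=Z path=0 depth=1 children=['B', 'Q', 'R'] left=[] right=[] parent=W
Step 4 (up): focus=W path=root depth=0 children=['Z'] (at root)

Answer: W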